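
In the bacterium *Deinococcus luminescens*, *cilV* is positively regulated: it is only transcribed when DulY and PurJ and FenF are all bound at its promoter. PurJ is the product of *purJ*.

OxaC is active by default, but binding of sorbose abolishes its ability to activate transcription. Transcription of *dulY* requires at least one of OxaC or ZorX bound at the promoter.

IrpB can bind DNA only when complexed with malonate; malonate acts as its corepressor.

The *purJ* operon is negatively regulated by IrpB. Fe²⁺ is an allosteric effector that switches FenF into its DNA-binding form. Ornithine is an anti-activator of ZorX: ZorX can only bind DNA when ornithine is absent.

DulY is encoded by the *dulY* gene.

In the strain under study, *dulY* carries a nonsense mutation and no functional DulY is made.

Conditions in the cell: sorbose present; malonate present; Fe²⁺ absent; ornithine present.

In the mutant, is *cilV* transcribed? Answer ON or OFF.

DulY is non-functional in this strain, so it has no effect.
Malonate is present, so IrpB is active.
With repressor IrpB bound, *purJ* is not transcribed.
So PurJ is not produced.
Fe²⁺ is absent, so FenF is inactive.
Required activator DulY is absent, so *cilV* is not transcribed.

OFF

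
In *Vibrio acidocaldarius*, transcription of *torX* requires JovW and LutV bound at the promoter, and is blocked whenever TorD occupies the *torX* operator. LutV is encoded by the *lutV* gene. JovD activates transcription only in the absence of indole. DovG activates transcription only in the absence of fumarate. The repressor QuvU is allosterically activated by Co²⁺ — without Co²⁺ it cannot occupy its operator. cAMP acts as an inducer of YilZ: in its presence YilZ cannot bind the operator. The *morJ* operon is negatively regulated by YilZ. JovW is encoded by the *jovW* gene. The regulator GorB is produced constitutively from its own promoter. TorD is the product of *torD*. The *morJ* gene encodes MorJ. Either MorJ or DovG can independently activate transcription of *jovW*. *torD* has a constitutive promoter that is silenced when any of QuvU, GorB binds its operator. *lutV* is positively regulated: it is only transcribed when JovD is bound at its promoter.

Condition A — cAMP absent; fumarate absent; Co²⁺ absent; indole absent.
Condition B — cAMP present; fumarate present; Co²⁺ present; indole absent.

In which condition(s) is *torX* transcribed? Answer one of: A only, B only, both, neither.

both

Condition A:
cAMP is absent, so YilZ is active.
With repressor YilZ bound, *morJ* is not transcribed.
So MorJ is not produced.
Fumarate is absent, so DovG is active.
Activator DovG is present, so *jovW* is transcribed.
So JovW is produced and active.
Co²⁺ is absent, so QuvU is inactive.
GorB is produced constitutively and is active.
With repressor GorB bound, *torD* is not transcribed.
So TorD is not produced.
Indole is absent, so JovD is active.
No repressor is bound and JovD is active, so *lutV* is transcribed.
So LutV is produced and active.
No repressor is bound and JovW and LutV are active, so *torX* is transcribed.
→ *torX* is ON in A.
Condition B:
cAMP is present, so YilZ is inactive.
With no repressor bound, *morJ* is transcribed.
So MorJ is produced and active.
Fumarate is present, so DovG is inactive.
Activator MorJ is present, so *jovW* is transcribed.
So JovW is produced and active.
Co²⁺ is present, so QuvU is active.
GorB is produced constitutively and is active.
With repressor QuvU bound, *torD* is not transcribed.
So TorD is not produced.
Indole is absent, so JovD is active.
No repressor is bound and JovD is active, so *lutV* is transcribed.
So LutV is produced and active.
No repressor is bound and JovW and LutV are active, so *torX* is transcribed.
→ *torX* is ON in B.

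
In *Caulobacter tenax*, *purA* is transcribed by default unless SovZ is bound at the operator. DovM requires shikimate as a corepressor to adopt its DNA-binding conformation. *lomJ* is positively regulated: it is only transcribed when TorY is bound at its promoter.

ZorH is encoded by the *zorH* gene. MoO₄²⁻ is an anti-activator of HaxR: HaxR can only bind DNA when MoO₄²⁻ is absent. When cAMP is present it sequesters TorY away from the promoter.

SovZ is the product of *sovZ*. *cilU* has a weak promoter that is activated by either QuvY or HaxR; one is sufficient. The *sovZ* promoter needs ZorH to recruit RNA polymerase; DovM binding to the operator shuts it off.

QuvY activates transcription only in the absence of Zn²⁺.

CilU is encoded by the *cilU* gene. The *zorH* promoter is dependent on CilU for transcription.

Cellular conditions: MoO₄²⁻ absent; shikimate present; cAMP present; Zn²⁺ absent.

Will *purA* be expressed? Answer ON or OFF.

Zn²⁺ is absent, so QuvY is active.
MoO₄²⁻ is absent, so HaxR is active.
Activator QuvY is present, so *cilU* is transcribed.
So CilU is produced and active.
No repressor is bound and CilU is active, so *zorH* is transcribed.
So ZorH is produced and active.
Shikimate is present, so DovM is active.
With repressor DovM bound, *sovZ* is not transcribed.
So SovZ is not produced.
With no repressor bound, *purA* is transcribed.

ON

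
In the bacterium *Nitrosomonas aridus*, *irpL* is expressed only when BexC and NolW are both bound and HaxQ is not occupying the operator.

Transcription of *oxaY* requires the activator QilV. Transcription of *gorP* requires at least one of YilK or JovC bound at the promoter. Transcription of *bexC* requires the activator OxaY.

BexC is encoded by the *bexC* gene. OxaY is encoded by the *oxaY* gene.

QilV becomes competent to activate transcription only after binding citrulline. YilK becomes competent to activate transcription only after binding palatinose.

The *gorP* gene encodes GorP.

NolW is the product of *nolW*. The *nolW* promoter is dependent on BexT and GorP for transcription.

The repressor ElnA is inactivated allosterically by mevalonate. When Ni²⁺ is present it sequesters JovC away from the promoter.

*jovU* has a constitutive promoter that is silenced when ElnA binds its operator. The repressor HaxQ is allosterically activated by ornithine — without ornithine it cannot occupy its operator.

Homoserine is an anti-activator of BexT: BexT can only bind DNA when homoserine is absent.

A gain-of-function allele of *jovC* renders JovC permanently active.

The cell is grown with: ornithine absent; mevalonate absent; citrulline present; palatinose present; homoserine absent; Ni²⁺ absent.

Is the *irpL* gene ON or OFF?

Ornithine is absent, so HaxQ is inactive.
Citrulline is present, so QilV is active.
No repressor is bound and QilV is active, so *oxaY* is transcribed.
So OxaY is produced and active.
No repressor is bound and OxaY is active, so *bexC* is transcribed.
So BexC is produced and active.
Homoserine is absent, so BexT is active.
Palatinose is present, so YilK is active.
JovC is constitutively active in this strain.
Activator YilK is present, so *gorP* is transcribed.
So GorP is produced and active.
No repressor is bound and BexT and GorP are active, so *nolW* is transcribed.
So NolW is produced and active.
No repressor is bound and BexC and NolW are active, so *irpL* is transcribed.

ON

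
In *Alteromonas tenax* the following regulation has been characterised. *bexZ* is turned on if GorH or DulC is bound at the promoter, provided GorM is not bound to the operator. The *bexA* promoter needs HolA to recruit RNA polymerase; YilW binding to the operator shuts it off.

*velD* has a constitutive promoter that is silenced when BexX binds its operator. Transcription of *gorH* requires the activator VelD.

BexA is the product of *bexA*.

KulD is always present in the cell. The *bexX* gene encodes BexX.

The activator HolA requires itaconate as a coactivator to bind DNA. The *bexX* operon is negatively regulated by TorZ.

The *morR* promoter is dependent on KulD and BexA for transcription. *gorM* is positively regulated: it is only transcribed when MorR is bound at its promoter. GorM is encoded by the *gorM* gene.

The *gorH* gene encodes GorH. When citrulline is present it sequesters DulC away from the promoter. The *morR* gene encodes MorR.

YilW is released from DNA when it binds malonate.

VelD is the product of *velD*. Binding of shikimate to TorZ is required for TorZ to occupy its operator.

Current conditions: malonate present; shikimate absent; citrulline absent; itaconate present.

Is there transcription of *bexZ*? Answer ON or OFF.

OFF

Shikimate is absent, so TorZ is inactive.
With no repressor bound, *bexX* is transcribed.
So BexX is produced and active.
With repressor BexX bound, *velD* is not transcribed.
So VelD is not produced.
Required activator VelD is absent, so *gorH* is not transcribed.
So GorH is not produced.
KulD is produced constitutively and is active.
Itaconate is present, so HolA is active.
Malonate is present, so YilW is inactive.
No repressor is bound and HolA is active, so *bexA* is transcribed.
So BexA is produced and active.
No repressor is bound and KulD and BexA are active, so *morR* is transcribed.
So MorR is produced and active.
No repressor is bound and MorR is active, so *gorM* is transcribed.
So GorM is produced and active.
Citrulline is absent, so DulC is active.
With repressor GorM bound, *bexZ* is not transcribed.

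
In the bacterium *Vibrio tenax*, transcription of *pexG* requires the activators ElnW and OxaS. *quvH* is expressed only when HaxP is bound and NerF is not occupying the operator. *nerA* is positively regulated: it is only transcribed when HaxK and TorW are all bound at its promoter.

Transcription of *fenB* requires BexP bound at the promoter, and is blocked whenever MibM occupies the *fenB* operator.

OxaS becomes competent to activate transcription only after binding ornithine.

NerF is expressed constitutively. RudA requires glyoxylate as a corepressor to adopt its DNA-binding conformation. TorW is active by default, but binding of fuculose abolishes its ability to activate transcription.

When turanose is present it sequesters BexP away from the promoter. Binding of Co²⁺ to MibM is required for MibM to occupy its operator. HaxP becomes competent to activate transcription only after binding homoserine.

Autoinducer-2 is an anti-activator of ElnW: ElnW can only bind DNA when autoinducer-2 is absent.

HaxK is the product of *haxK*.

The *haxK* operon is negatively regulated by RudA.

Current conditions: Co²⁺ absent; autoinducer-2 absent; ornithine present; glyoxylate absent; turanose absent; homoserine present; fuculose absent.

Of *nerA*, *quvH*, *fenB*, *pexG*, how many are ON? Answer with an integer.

Glyoxylate is absent, so RudA is inactive.
With no repressor bound, *haxK* is transcribed.
So HaxK is produced and active.
Fuculose is absent, so TorW is active.
No repressor is bound and HaxK and TorW are active, so *nerA* is transcribed.
→ *nerA* is ON.
Homoserine is present, so HaxP is active.
NerF is produced constitutively and is active.
With repressor NerF bound, *quvH* is not transcribed.
→ *quvH* is OFF.
Turanose is absent, so BexP is active.
Co²⁺ is absent, so MibM is inactive.
No repressor is bound and BexP is active, so *fenB* is transcribed.
→ *fenB* is ON.
Autoinducer-2 is absent, so ElnW is active.
Ornithine is present, so OxaS is active.
No repressor is bound and ElnW and OxaS are active, so *pexG* is transcribed.
→ *pexG* is ON.
3 of the 4 genes are transcribed.

3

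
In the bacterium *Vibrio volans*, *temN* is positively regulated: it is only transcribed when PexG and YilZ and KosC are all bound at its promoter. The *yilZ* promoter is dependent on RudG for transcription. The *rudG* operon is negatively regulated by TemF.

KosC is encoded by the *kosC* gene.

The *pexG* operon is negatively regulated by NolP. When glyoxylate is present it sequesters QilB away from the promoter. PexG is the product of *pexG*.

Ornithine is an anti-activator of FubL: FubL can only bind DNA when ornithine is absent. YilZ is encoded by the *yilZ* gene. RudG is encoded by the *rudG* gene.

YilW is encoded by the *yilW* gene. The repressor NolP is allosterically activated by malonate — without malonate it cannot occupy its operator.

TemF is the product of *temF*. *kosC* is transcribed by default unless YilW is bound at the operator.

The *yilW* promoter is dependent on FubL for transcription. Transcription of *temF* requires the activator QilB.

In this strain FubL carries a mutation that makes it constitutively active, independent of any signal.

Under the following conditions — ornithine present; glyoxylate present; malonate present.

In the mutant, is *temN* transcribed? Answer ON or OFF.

Malonate is present, so NolP is active.
With repressor NolP bound, *pexG* is not transcribed.
So PexG is not produced.
Glyoxylate is present, so QilB is inactive.
Required activator QilB is absent, so *temF* is not transcribed.
So TemF is not produced.
With no repressor bound, *rudG* is transcribed.
So RudG is produced and active.
No repressor is bound and RudG is active, so *yilZ* is transcribed.
So YilZ is produced and active.
FubL is constitutively active in this strain.
No repressor is bound and FubL is active, so *yilW* is transcribed.
So YilW is produced and active.
With repressor YilW bound, *kosC* is not transcribed.
So KosC is not produced.
Required activator PexG is absent, so *temN* is not transcribed.

OFF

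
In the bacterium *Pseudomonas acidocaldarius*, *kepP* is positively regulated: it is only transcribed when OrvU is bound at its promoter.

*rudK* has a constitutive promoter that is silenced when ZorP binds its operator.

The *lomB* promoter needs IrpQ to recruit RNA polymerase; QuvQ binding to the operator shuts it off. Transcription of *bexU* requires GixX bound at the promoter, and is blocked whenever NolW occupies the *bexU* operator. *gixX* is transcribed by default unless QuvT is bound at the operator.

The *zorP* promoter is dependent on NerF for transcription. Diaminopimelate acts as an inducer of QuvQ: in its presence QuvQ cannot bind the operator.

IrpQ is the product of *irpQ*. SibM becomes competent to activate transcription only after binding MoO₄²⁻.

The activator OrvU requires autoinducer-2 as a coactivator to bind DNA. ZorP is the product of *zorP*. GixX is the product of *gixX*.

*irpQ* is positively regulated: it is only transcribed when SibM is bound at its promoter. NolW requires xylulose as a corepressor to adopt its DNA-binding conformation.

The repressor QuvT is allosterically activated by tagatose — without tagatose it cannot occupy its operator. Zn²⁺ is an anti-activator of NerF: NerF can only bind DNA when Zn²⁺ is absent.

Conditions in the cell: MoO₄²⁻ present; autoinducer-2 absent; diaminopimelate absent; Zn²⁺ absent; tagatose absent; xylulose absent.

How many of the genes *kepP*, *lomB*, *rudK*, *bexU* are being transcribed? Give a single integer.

1

Autoinducer-2 is absent, so OrvU is inactive.
Required activator OrvU is absent, so *kepP* is not transcribed.
→ *kepP* is OFF.
Diaminopimelate is absent, so QuvQ is active.
MoO₄²⁻ is present, so SibM is active.
No repressor is bound and SibM is active, so *irpQ* is transcribed.
So IrpQ is produced and active.
With repressor QuvQ bound, *lomB* is not transcribed.
→ *lomB* is OFF.
Zn²⁺ is absent, so NerF is active.
No repressor is bound and NerF is active, so *zorP* is transcribed.
So ZorP is produced and active.
With repressor ZorP bound, *rudK* is not transcribed.
→ *rudK* is OFF.
Xylulose is absent, so NolW is inactive.
Tagatose is absent, so QuvT is inactive.
With no repressor bound, *gixX* is transcribed.
So GixX is produced and active.
No repressor is bound and GixX is active, so *bexU* is transcribed.
→ *bexU* is ON.
1 of the 4 genes is transcribed.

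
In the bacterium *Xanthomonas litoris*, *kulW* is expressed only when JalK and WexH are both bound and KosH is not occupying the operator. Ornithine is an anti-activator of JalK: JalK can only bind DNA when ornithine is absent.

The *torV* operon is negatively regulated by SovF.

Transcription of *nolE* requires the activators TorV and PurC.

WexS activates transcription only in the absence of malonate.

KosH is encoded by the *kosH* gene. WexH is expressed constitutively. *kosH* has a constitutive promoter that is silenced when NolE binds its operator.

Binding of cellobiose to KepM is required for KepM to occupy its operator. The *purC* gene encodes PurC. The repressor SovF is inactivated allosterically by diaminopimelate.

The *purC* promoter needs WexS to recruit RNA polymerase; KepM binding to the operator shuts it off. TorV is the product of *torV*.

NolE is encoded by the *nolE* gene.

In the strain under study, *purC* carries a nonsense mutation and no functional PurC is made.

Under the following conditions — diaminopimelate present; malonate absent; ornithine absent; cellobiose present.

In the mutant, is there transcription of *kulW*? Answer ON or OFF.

Ornithine is absent, so JalK is active.
Diaminopimelate is present, so SovF is inactive.
With no repressor bound, *torV* is transcribed.
So TorV is produced and active.
PurC is non-functional in this strain, so it has no effect.
Required activator PurC is absent, so *nolE* is not transcribed.
So NolE is not produced.
With no repressor bound, *kosH* is transcribed.
So KosH is produced and active.
WexH is produced constitutively and is active.
With repressor KosH bound, *kulW* is not transcribed.

OFF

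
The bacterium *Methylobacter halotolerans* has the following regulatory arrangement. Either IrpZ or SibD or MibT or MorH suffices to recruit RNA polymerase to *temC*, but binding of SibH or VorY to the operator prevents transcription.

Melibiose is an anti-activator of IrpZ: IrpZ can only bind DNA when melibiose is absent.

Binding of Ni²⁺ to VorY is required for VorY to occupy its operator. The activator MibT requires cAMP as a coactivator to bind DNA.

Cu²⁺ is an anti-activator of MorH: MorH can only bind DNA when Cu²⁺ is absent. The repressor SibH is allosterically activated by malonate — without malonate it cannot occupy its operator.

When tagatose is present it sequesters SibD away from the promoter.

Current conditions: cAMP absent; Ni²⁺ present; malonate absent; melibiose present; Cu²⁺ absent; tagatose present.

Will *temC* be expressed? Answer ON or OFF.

Melibiose is present, so IrpZ is inactive.
Tagatose is present, so SibD is inactive.
Malonate is absent, so SibH is inactive.
cAMP is absent, so MibT is inactive.
Cu²⁺ is absent, so MorH is active.
Ni²⁺ is present, so VorY is active.
With repressor VorY bound, *temC* is not transcribed.

OFF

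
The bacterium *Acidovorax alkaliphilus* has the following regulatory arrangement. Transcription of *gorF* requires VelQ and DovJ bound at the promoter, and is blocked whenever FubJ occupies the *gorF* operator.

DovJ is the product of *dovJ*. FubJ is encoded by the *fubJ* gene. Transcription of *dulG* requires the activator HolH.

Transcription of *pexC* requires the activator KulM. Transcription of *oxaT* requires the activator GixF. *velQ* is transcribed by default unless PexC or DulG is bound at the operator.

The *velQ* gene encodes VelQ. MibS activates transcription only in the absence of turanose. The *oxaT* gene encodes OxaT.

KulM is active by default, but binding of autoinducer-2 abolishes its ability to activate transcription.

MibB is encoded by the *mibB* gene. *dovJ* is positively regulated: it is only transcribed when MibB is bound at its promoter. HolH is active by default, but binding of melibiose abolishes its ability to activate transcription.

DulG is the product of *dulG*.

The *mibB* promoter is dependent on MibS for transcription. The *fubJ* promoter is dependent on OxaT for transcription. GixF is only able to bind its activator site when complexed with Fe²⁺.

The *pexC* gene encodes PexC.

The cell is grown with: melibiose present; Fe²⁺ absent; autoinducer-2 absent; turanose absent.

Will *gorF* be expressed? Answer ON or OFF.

OFF

Autoinducer-2 is absent, so KulM is active.
No repressor is bound and KulM is active, so *pexC* is transcribed.
So PexC is produced and active.
Melibiose is present, so HolH is inactive.
Required activator HolH is absent, so *dulG* is not transcribed.
So DulG is not produced.
With repressor PexC bound, *velQ* is not transcribed.
So VelQ is not produced.
Fe²⁺ is absent, so GixF is inactive.
Required activator GixF is absent, so *oxaT* is not transcribed.
So OxaT is not produced.
Required activator OxaT is absent, so *fubJ* is not transcribed.
So FubJ is not produced.
Turanose is absent, so MibS is active.
No repressor is bound and MibS is active, so *mibB* is transcribed.
So MibB is produced and active.
No repressor is bound and MibB is active, so *dovJ* is transcribed.
So DovJ is produced and active.
Required activator VelQ is absent, so *gorF* is not transcribed.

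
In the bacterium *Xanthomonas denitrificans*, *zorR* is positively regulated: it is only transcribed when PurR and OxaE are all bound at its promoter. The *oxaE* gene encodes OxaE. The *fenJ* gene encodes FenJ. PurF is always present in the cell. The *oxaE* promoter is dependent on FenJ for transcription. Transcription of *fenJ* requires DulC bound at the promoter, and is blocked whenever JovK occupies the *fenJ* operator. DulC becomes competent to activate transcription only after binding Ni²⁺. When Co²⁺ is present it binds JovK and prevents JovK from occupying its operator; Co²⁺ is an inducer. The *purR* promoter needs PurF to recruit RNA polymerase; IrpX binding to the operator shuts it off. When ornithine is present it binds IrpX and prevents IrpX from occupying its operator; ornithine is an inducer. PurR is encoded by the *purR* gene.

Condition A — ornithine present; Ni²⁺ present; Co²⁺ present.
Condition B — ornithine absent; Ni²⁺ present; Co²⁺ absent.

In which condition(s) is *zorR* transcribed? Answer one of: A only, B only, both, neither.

Condition A:
PurF is produced constitutively and is active.
Ornithine is present, so IrpX is inactive.
No repressor is bound and PurF is active, so *purR* is transcribed.
So PurR is produced and active.
Ni²⁺ is present, so DulC is active.
Co²⁺ is present, so JovK is inactive.
No repressor is bound and DulC is active, so *fenJ* is transcribed.
So FenJ is produced and active.
No repressor is bound and FenJ is active, so *oxaE* is transcribed.
So OxaE is produced and active.
No repressor is bound and PurR and OxaE are active, so *zorR* is transcribed.
→ *zorR* is ON in A.
Condition B:
PurF is produced constitutively and is active.
Ornithine is absent, so IrpX is active.
With repressor IrpX bound, *purR* is not transcribed.
So PurR is not produced.
Ni²⁺ is present, so DulC is active.
Co²⁺ is absent, so JovK is active.
With repressor JovK bound, *fenJ* is not transcribed.
So FenJ is not produced.
Required activator FenJ is absent, so *oxaE* is not transcribed.
So OxaE is not produced.
Required activator PurR is absent, so *zorR* is not transcribed.
→ *zorR* is OFF in B.

A only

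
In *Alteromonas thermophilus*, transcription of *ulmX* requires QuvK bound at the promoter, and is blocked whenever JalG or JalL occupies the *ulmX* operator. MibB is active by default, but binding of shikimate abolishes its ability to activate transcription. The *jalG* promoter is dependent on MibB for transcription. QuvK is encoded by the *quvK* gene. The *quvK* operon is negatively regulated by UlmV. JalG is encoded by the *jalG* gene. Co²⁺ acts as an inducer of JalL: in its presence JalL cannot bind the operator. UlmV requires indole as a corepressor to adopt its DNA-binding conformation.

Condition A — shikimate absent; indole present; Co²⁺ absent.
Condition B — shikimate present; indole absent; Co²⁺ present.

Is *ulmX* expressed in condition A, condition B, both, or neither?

B only

Condition A:
Shikimate is absent, so MibB is active.
No repressor is bound and MibB is active, so *jalG* is transcribed.
So JalG is produced and active.
Indole is present, so UlmV is active.
With repressor UlmV bound, *quvK* is not transcribed.
So QuvK is not produced.
Co²⁺ is absent, so JalL is active.
With repressor JalG bound, *ulmX* is not transcribed.
→ *ulmX* is OFF in A.
Condition B:
Shikimate is present, so MibB is inactive.
Required activator MibB is absent, so *jalG* is not transcribed.
So JalG is not produced.
Indole is absent, so UlmV is inactive.
With no repressor bound, *quvK* is transcribed.
So QuvK is produced and active.
Co²⁺ is present, so JalL is inactive.
No repressor is bound and QuvK is active, so *ulmX* is transcribed.
→ *ulmX* is ON in B.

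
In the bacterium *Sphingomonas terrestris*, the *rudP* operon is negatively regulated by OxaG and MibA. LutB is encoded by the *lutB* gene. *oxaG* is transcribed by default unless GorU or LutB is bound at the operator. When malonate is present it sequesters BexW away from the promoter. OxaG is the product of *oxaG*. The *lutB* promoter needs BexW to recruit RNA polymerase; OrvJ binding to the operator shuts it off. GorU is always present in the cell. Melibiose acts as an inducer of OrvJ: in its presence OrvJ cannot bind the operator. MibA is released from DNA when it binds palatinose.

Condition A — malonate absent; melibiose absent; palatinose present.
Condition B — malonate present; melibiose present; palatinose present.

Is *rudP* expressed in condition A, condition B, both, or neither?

Condition A:
GorU is produced constitutively and is active.
Malonate is absent, so BexW is active.
Melibiose is absent, so OrvJ is active.
With repressor OrvJ bound, *lutB* is not transcribed.
So LutB is not produced.
With repressor GorU bound, *oxaG* is not transcribed.
So OxaG is not produced.
Palatinose is present, so MibA is inactive.
With no repressor bound, *rudP* is transcribed.
→ *rudP* is ON in A.
Condition B:
GorU is produced constitutively and is active.
Malonate is present, so BexW is inactive.
Melibiose is present, so OrvJ is inactive.
Required activator BexW is absent, so *lutB* is not transcribed.
So LutB is not produced.
With repressor GorU bound, *oxaG* is not transcribed.
So OxaG is not produced.
Palatinose is present, so MibA is inactive.
With no repressor bound, *rudP* is transcribed.
→ *rudP* is ON in B.

both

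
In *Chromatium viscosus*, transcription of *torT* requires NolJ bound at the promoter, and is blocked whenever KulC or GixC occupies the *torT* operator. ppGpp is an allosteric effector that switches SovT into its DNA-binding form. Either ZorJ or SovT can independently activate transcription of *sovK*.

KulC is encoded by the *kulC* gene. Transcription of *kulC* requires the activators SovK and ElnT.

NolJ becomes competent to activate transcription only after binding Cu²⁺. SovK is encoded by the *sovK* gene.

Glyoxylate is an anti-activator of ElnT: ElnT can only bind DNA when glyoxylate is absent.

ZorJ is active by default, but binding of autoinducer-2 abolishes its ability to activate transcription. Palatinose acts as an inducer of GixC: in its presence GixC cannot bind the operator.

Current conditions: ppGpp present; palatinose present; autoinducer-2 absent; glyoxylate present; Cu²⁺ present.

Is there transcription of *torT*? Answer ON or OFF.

ON

Autoinducer-2 is absent, so ZorJ is active.
ppGpp is present, so SovT is active.
Activator ZorJ is present, so *sovK* is transcribed.
So SovK is produced and active.
Glyoxylate is present, so ElnT is inactive.
Required activator ElnT is absent, so *kulC* is not transcribed.
So KulC is not produced.
Palatinose is present, so GixC is inactive.
Cu²⁺ is present, so NolJ is active.
No repressor is bound and NolJ is active, so *torT* is transcribed.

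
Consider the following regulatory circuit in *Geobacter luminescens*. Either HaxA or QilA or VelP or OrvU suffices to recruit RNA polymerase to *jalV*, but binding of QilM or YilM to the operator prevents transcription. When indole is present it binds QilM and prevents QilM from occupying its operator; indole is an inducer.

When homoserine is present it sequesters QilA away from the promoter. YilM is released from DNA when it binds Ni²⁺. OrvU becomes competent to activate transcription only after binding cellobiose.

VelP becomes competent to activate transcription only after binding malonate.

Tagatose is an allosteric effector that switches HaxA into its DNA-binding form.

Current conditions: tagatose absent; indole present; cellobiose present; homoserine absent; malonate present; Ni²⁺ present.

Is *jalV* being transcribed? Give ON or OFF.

ON

Indole is present, so QilM is inactive.
Tagatose is absent, so HaxA is inactive.
Ni²⁺ is present, so YilM is inactive.
Homoserine is absent, so QilA is active.
Malonate is present, so VelP is active.
Cellobiose is present, so OrvU is active.
Activator QilA is present, so *jalV* is transcribed.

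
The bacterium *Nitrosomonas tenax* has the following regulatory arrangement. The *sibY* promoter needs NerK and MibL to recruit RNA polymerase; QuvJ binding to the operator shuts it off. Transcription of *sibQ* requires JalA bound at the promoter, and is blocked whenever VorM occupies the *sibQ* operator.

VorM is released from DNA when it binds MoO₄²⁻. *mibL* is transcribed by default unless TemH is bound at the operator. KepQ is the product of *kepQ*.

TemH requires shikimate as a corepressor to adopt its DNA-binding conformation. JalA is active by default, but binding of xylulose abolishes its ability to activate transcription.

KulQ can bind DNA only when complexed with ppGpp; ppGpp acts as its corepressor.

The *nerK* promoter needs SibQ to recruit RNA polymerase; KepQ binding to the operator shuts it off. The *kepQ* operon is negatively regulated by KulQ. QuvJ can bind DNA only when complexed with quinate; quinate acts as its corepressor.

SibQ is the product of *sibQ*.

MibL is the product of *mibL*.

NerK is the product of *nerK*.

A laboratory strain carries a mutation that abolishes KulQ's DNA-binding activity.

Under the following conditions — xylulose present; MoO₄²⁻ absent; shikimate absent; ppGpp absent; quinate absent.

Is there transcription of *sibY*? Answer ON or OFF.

OFF

MoO₄²⁻ is absent, so VorM is active.
Xylulose is present, so JalA is inactive.
With repressor VorM bound, *sibQ* is not transcribed.
So SibQ is not produced.
KulQ is non-functional in this strain, so it has no effect.
With no repressor bound, *kepQ* is transcribed.
So KepQ is produced and active.
With repressor KepQ bound, *nerK* is not transcribed.
So NerK is not produced.
Quinate is absent, so QuvJ is inactive.
Shikimate is absent, so TemH is inactive.
With no repressor bound, *mibL* is transcribed.
So MibL is produced and active.
Required activator NerK is absent, so *sibY* is not transcribed.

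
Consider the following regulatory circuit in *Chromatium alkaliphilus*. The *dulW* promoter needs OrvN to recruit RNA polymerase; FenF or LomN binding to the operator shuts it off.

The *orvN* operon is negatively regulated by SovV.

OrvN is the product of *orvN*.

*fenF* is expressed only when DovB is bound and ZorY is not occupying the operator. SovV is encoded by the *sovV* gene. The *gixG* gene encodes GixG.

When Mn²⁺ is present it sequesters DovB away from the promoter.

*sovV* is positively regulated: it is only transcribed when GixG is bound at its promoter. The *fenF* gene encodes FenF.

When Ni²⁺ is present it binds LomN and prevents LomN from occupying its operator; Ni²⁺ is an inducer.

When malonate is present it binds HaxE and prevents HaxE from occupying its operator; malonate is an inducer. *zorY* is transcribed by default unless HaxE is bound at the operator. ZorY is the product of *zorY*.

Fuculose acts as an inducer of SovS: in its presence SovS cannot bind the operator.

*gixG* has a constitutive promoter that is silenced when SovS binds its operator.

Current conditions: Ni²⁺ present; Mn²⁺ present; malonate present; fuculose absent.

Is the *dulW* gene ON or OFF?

ON

Fuculose is absent, so SovS is active.
With repressor SovS bound, *gixG* is not transcribed.
So GixG is not produced.
Required activator GixG is absent, so *sovV* is not transcribed.
So SovV is not produced.
With no repressor bound, *orvN* is transcribed.
So OrvN is produced and active.
Malonate is present, so HaxE is inactive.
With no repressor bound, *zorY* is transcribed.
So ZorY is produced and active.
Mn²⁺ is present, so DovB is inactive.
With repressor ZorY bound, *fenF* is not transcribed.
So FenF is not produced.
Ni²⁺ is present, so LomN is inactive.
No repressor is bound and OrvN is active, so *dulW* is transcribed.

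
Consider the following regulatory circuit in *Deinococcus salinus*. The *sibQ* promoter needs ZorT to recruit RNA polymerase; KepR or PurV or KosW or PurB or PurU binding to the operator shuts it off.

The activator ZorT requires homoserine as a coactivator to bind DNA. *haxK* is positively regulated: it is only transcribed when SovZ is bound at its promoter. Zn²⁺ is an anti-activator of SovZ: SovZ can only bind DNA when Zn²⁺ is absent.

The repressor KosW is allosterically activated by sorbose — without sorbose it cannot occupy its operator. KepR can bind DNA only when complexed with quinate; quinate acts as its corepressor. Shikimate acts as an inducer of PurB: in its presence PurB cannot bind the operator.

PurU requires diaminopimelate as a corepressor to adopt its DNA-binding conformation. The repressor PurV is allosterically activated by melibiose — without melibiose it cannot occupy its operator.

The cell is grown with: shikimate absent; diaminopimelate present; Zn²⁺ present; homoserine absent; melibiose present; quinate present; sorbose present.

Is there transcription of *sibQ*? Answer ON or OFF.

Quinate is present, so KepR is active.
Melibiose is present, so PurV is active.
Homoserine is absent, so ZorT is inactive.
Sorbose is present, so KosW is active.
Shikimate is absent, so PurB is active.
Diaminopimelate is present, so PurU is active.
With repressor KepR bound, *sibQ* is not transcribed.

OFF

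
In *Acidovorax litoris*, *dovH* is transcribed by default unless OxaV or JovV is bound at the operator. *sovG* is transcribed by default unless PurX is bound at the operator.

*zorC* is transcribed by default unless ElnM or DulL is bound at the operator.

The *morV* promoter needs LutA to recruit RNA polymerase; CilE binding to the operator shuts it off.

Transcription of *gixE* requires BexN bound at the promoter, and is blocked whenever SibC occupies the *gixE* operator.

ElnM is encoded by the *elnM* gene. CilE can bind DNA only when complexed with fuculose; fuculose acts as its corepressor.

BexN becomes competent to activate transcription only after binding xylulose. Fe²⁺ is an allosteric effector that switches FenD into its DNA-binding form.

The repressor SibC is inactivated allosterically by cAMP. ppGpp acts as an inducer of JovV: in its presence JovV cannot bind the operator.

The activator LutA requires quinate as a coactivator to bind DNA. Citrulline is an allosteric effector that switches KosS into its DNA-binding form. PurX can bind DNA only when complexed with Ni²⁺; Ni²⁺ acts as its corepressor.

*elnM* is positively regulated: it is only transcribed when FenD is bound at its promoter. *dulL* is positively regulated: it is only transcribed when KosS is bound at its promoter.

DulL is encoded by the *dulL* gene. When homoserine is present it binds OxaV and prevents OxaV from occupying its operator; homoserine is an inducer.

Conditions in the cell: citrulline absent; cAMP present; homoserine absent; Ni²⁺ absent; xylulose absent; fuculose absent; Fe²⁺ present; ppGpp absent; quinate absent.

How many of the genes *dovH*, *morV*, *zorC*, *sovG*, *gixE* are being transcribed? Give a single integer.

1

Homoserine is absent, so OxaV is active.
ppGpp is absent, so JovV is active.
With repressor OxaV bound, *dovH* is not transcribed.
→ *dovH* is OFF.
Fuculose is absent, so CilE is inactive.
Quinate is absent, so LutA is inactive.
Required activator LutA is absent, so *morV* is not transcribed.
→ *morV* is OFF.
Fe²⁺ is present, so FenD is active.
No repressor is bound and FenD is active, so *elnM* is transcribed.
So ElnM is produced and active.
Citrulline is absent, so KosS is inactive.
Required activator KosS is absent, so *dulL* is not transcribed.
So DulL is not produced.
With repressor ElnM bound, *zorC* is not transcribed.
→ *zorC* is OFF.
Ni²⁺ is absent, so PurX is inactive.
With no repressor bound, *sovG* is transcribed.
→ *sovG* is ON.
Xylulose is absent, so BexN is inactive.
cAMP is present, so SibC is inactive.
Required activator BexN is absent, so *gixE* is not transcribed.
→ *gixE* is OFF.
1 of the 5 genes is transcribed.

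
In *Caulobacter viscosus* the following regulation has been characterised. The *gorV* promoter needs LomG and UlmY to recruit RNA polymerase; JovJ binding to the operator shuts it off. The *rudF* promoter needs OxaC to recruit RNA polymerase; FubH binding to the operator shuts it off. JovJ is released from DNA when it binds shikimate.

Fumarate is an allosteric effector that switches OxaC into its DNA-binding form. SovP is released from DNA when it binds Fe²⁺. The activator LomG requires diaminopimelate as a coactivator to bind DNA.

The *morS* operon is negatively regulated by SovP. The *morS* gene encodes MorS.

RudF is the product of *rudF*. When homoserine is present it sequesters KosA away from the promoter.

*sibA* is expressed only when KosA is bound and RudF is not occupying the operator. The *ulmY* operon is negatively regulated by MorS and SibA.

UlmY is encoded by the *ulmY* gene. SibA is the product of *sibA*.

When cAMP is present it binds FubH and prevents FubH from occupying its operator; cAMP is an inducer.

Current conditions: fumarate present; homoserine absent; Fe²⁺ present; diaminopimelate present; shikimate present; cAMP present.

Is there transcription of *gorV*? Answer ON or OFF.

Shikimate is present, so JovJ is inactive.
Diaminopimelate is present, so LomG is active.
Fe²⁺ is present, so SovP is inactive.
With no repressor bound, *morS* is transcribed.
So MorS is produced and active.
cAMP is present, so FubH is inactive.
Fumarate is present, so OxaC is active.
No repressor is bound and OxaC is active, so *rudF* is transcribed.
So RudF is produced and active.
Homoserine is absent, so KosA is active.
With repressor RudF bound, *sibA* is not transcribed.
So SibA is not produced.
With repressor MorS bound, *ulmY* is not transcribed.
So UlmY is not produced.
Required activator UlmY is absent, so *gorV* is not transcribed.

OFF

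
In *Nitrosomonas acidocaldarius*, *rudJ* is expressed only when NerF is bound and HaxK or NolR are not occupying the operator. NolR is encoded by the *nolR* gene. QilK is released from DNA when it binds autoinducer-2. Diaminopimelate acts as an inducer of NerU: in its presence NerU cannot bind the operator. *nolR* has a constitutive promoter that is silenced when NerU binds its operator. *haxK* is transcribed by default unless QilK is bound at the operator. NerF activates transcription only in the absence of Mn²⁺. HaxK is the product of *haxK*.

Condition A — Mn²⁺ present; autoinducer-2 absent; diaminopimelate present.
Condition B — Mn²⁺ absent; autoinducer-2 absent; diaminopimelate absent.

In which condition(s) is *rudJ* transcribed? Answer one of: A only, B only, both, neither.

B only

Condition A:
Mn²⁺ is present, so NerF is inactive.
Autoinducer-2 is absent, so QilK is active.
With repressor QilK bound, *haxK* is not transcribed.
So HaxK is not produced.
Diaminopimelate is present, so NerU is inactive.
With no repressor bound, *nolR* is transcribed.
So NolR is produced and active.
With repressor NolR bound, *rudJ* is not transcribed.
→ *rudJ* is OFF in A.
Condition B:
Mn²⁺ is absent, so NerF is active.
Autoinducer-2 is absent, so QilK is active.
With repressor QilK bound, *haxK* is not transcribed.
So HaxK is not produced.
Diaminopimelate is absent, so NerU is active.
With repressor NerU bound, *nolR* is not transcribed.
So NolR is not produced.
No repressor is bound and NerF is active, so *rudJ* is transcribed.
→ *rudJ* is ON in B.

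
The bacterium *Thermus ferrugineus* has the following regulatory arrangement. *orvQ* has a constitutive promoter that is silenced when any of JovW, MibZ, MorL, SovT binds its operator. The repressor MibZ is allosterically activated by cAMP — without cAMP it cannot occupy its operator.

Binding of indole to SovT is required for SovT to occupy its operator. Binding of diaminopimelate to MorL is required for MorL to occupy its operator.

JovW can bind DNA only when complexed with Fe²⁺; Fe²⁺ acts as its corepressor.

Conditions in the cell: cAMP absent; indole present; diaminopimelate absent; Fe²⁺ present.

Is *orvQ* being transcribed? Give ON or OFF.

OFF

Fe²⁺ is present, so JovW is active.
cAMP is absent, so MibZ is inactive.
Diaminopimelate is absent, so MorL is inactive.
Indole is present, so SovT is active.
With repressor JovW bound, *orvQ* is not transcribed.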